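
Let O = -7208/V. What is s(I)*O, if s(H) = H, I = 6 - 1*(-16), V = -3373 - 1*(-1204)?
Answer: 158576/2169 ≈ 73.110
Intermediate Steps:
V = -2169 (V = -3373 + 1204 = -2169)
I = 22 (I = 6 + 16 = 22)
O = 7208/2169 (O = -7208/(-2169) = -7208*(-1/2169) = 7208/2169 ≈ 3.3232)
s(I)*O = 22*(7208/2169) = 158576/2169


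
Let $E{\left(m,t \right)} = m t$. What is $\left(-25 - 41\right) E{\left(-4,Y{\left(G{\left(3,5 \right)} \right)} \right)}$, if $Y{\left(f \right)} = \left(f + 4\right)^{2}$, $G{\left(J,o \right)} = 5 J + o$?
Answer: $152064$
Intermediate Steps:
$G{\left(J,o \right)} = o + 5 J$
$Y{\left(f \right)} = \left(4 + f\right)^{2}$
$\left(-25 - 41\right) E{\left(-4,Y{\left(G{\left(3,5 \right)} \right)} \right)} = \left(-25 - 41\right) \left(- 4 \left(4 + \left(5 + 5 \cdot 3\right)\right)^{2}\right) = - 66 \left(- 4 \left(4 + \left(5 + 15\right)\right)^{2}\right) = - 66 \left(- 4 \left(4 + 20\right)^{2}\right) = - 66 \left(- 4 \cdot 24^{2}\right) = - 66 \left(\left(-4\right) 576\right) = \left(-66\right) \left(-2304\right) = 152064$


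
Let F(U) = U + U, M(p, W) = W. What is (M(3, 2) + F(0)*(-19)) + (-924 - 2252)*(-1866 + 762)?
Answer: 3506306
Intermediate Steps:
F(U) = 2*U
(M(3, 2) + F(0)*(-19)) + (-924 - 2252)*(-1866 + 762) = (2 + (2*0)*(-19)) + (-924 - 2252)*(-1866 + 762) = (2 + 0*(-19)) - 3176*(-1104) = (2 + 0) + 3506304 = 2 + 3506304 = 3506306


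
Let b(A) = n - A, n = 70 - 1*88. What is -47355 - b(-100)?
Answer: -47437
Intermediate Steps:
n = -18 (n = 70 - 88 = -18)
b(A) = -18 - A
-47355 - b(-100) = -47355 - (-18 - 1*(-100)) = -47355 - (-18 + 100) = -47355 - 1*82 = -47355 - 82 = -47437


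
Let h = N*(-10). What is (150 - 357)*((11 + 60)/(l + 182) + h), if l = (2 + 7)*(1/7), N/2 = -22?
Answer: -116958519/1283 ≈ -91160.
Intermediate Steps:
N = -44 (N = 2*(-22) = -44)
h = 440 (h = -44*(-10) = 440)
l = 9/7 (l = 9*(1*(⅐)) = 9*(⅐) = 9/7 ≈ 1.2857)
(150 - 357)*((11 + 60)/(l + 182) + h) = (150 - 357)*((11 + 60)/(9/7 + 182) + 440) = -207*(71/(1283/7) + 440) = -207*(71*(7/1283) + 440) = -207*(497/1283 + 440) = -207*565017/1283 = -116958519/1283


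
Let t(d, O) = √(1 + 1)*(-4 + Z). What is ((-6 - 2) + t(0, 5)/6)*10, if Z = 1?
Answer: -80 - 5*√2 ≈ -87.071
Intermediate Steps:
t(d, O) = -3*√2 (t(d, O) = √(1 + 1)*(-4 + 1) = √2*(-3) = -3*√2)
((-6 - 2) + t(0, 5)/6)*10 = ((-6 - 2) - 3*√2/6)*10 = (-8 - 3*√2*(⅙))*10 = (-8 - √2/2)*10 = -80 - 5*√2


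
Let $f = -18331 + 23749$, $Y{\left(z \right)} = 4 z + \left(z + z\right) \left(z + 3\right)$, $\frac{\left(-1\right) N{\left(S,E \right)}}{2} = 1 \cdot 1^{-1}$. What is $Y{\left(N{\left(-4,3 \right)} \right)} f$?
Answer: $-65016$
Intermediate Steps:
$N{\left(S,E \right)} = -2$ ($N{\left(S,E \right)} = - 2 \cdot 1 \cdot 1^{-1} = - 2 \cdot 1 \cdot 1 = \left(-2\right) 1 = -2$)
$Y{\left(z \right)} = 4 z + 2 z \left(3 + z\right)$
$f = 5418$
$Y{\left(N{\left(-4,3 \right)} \right)} f = 2 \left(-2\right) \left(5 - 2\right) 5418 = 2 \left(-2\right) 3 \cdot 5418 = \left(-12\right) 5418 = -65016$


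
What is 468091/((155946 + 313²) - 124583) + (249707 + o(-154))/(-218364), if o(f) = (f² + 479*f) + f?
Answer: 102704437/37958942 ≈ 2.7057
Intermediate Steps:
o(f) = f² + 480*f
468091/((155946 + 313²) - 124583) + (249707 + o(-154))/(-218364) = 468091/((155946 + 313²) - 124583) + (249707 - 154*(480 - 154))/(-218364) = 468091/((155946 + 97969) - 124583) + (249707 - 154*326)*(-1/218364) = 468091/(253915 - 124583) + (249707 - 50204)*(-1/218364) = 468091/129332 + 199503*(-1/218364) = 468091*(1/129332) - 66501/72788 = 468091/129332 - 66501/72788 = 102704437/37958942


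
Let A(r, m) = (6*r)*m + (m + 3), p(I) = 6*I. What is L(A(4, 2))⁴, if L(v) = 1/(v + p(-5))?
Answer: 1/279841 ≈ 3.5735e-6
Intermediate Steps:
A(r, m) = 3 + m + 6*m*r (A(r, m) = 6*m*r + (3 + m) = 3 + m + 6*m*r)
L(v) = 1/(-30 + v) (L(v) = 1/(v + 6*(-5)) = 1/(v - 30) = 1/(-30 + v))
L(A(4, 2))⁴ = (1/(-30 + (3 + 2 + 6*2*4)))⁴ = (1/(-30 + (3 + 2 + 48)))⁴ = (1/(-30 + 53))⁴ = (1/23)⁴ = 1/279841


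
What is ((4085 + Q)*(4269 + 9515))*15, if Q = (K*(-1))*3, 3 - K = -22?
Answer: 829107600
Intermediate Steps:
K = 25 (K = 3 - 1*(-22) = 3 + 22 = 25)
Q = -75 (Q = (25*(-1))*3 = -25*3 = -75)
((4085 + Q)*(4269 + 9515))*15 = ((4085 - 75)*(4269 + 9515))*15 = (4010*13784)*15 = 55273840*15 = 829107600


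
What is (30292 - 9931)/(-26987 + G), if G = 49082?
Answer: 6787/7365 ≈ 0.92152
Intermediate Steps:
(30292 - 9931)/(-26987 + G) = (30292 - 9931)/(-26987 + 49082) = 20361/22095 = 20361*(1/22095) = 6787/7365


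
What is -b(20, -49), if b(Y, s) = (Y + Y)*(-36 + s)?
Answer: 3400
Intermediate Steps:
b(Y, s) = 2*Y*(-36 + s) (b(Y, s) = (2*Y)*(-36 + s) = 2*Y*(-36 + s))
-b(20, -49) = -2*20*(-36 - 49) = -2*20*(-85) = -1*(-3400) = 3400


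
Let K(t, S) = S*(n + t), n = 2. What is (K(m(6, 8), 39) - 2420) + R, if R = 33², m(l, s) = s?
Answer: -941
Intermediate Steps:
R = 1089
K(t, S) = S*(2 + t)
(K(m(6, 8), 39) - 2420) + R = (39*(2 + 8) - 2420) + 1089 = (39*10 - 2420) + 1089 = (390 - 2420) + 1089 = -2030 + 1089 = -941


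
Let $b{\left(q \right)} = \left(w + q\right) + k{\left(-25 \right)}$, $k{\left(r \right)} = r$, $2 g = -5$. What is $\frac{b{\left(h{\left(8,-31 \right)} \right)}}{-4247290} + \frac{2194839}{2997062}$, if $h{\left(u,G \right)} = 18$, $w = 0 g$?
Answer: $\frac{2330534678936}{3182347865495} \approx 0.73233$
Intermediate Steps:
$g = - \frac{5}{2}$ ($g = \frac{1}{2} \left(-5\right) = - \frac{5}{2} \approx -2.5$)
$w = 0$ ($w = 0 \left(- \frac{5}{2}\right) = 0$)
$b{\left(q \right)} = -25 + q$ ($b{\left(q \right)} = \left(0 + q\right) - 25 = q - 25 = -25 + q$)
$\frac{b{\left(h{\left(8,-31 \right)} \right)}}{-4247290} + \frac{2194839}{2997062} = \frac{-25 + 18}{-4247290} + \frac{2194839}{2997062} = \left(-7\right) \left(- \frac{1}{4247290}\right) + 2194839 \cdot \frac{1}{2997062} = \frac{7}{4247290} + \frac{2194839}{2997062} = \frac{2330534678936}{3182347865495}$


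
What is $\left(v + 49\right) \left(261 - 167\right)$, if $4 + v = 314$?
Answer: $33746$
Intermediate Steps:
$v = 310$ ($v = -4 + 314 = 310$)
$\left(v + 49\right) \left(261 - 167\right) = \left(310 + 49\right) \left(261 - 167\right) = 359 \cdot 94 = 33746$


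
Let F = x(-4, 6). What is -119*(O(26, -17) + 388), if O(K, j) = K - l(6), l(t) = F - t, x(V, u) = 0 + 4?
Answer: -49504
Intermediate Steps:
x(V, u) = 4
F = 4
l(t) = 4 - t
O(K, j) = 2 + K (O(K, j) = K - (4 - 1*6) = K - (4 - 6) = K - 1*(-2) = K + 2 = 2 + K)
-119*(O(26, -17) + 388) = -119*((2 + 26) + 388) = -119*(28 + 388) = -119*416 = -49504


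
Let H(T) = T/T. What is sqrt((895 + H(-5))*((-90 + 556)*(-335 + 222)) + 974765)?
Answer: I*sqrt(46206803) ≈ 6797.6*I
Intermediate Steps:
H(T) = 1
sqrt((895 + H(-5))*((-90 + 556)*(-335 + 222)) + 974765) = sqrt((895 + 1)*((-90 + 556)*(-335 + 222)) + 974765) = sqrt(896*(466*(-113)) + 974765) = sqrt(896*(-52658) + 974765) = sqrt(-47181568 + 974765) = sqrt(-46206803) = I*sqrt(46206803)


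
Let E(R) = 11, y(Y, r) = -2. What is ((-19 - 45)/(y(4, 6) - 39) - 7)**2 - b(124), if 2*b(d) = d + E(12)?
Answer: -127477/3362 ≈ -37.917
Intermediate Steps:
b(d) = 11/2 + d/2 (b(d) = (d + 11)/2 = (11 + d)/2 = 11/2 + d/2)
((-19 - 45)/(y(4, 6) - 39) - 7)**2 - b(124) = ((-19 - 45)/(-2 - 39) - 7)**2 - (11/2 + (1/2)*124) = (-64/(-41) - 7)**2 - (11/2 + 62) = (-64*(-1/41) - 7)**2 - 1*135/2 = (64/41 - 7)**2 - 135/2 = (-223/41)**2 - 135/2 = 49729/1681 - 135/2 = -127477/3362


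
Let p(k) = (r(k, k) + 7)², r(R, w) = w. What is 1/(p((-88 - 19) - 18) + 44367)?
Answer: 1/58291 ≈ 1.7155e-5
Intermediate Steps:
p(k) = (7 + k)² (p(k) = (k + 7)² = (7 + k)²)
1/(p((-88 - 19) - 18) + 44367) = 1/((7 + ((-88 - 19) - 18))² + 44367) = 1/((7 + (-107 - 18))² + 44367) = 1/((7 - 125)² + 44367) = 1/((-118)² + 44367) = 1/(13924 + 44367) = 1/58291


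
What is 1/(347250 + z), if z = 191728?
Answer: 1/538978 ≈ 1.8554e-6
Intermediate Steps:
1/(347250 + z) = 1/(347250 + 191728) = 1/538978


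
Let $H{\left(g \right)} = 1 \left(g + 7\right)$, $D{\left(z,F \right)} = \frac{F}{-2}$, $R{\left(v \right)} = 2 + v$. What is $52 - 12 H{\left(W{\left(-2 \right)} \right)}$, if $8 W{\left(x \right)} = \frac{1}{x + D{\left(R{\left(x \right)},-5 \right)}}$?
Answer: $-35$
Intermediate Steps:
$D{\left(z,F \right)} = - \frac{F}{2}$ ($D{\left(z,F \right)} = F \left(- \frac{1}{2}\right) = - \frac{F}{2}$)
$W{\left(x \right)} = \frac{1}{8 \left(\frac{5}{2} + x\right)}$ ($W{\left(x \right)} = \frac{1}{8 \left(x - - \frac{5}{2}\right)} = \frac{1}{8 \left(x + \frac{5}{2}\right)} = \frac{1}{8 \left(\frac{5}{2} + x\right)}$)
$H{\left(g \right)} = 7 + g$ ($H{\left(g \right)} = 1 \left(7 + g\right) = 7 + g$)
$52 - 12 H{\left(W{\left(-2 \right)} \right)} = 52 - 12 \left(7 + \frac{1}{4 \left(5 + 2 \left(-2\right)\right)}\right) = 52 - 12 \left(7 + \frac{1}{4 \left(5 - 4\right)}\right) = 52 - 12 \left(7 + \frac{1}{4 \cdot 1}\right) = 52 - 12 \left(7 + \frac{1}{4} \cdot 1\right) = 52 - 12 \left(7 + \frac{1}{4}\right) = 52 - 87 = -35$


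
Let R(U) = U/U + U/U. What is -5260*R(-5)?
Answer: -10520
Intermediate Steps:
R(U) = 2 (R(U) = 1 + 1 = 2)
-5260*R(-5) = -5260*2 = -10520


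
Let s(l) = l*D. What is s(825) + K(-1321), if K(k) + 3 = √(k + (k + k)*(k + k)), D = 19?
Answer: 15672 + 3*√775427 ≈ 18314.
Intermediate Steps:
K(k) = -3 + √(k + 4*k²) (K(k) = -3 + √(k + (k + k)*(k + k)) = -3 + √(k + (2*k)*(2*k)) = -3 + √(k + 4*k²))
s(l) = 19*l (s(l) = l*19 = 19*l)
s(825) + K(-1321) = 19*825 + (-3 + √(-1321*(1 + 4*(-1321)))) = 15675 + (-3 + √(-1321*(1 - 5284))) = 15675 + (-3 + √(-1321*(-5283))) = 15675 + (-3 + √6978843) = 15675 + (-3 + 3*√775427) = 15672 + 3*√775427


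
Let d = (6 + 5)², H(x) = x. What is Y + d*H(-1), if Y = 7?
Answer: -114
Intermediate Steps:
d = 121 (d = 11² = 121)
Y + d*H(-1) = 7 + 121*(-1) = 7 - 121 = -114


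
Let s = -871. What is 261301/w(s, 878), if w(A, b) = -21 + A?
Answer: -261301/892 ≈ -292.94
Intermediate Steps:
261301/w(s, 878) = 261301/(-21 - 871) = 261301/(-892) = 261301*(-1/892) = -261301/892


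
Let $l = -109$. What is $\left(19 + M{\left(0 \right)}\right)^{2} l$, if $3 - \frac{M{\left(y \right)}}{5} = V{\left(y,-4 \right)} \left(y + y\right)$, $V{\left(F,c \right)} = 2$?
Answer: $-126004$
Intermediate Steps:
$M{\left(y \right)} = 15 - 20 y$ ($M{\left(y \right)} = 15 - 5 \cdot 2 \left(y + y\right) = 15 - 5 \cdot 2 \cdot 2 y = 15 - 5 \cdot 4 y = 15 - 20 y$)
$\left(19 + M{\left(0 \right)}\right)^{2} l = \left(19 + \left(15 - 0\right)\right)^{2} \left(-109\right) = \left(19 + \left(15 + 0\right)\right)^{2} \left(-109\right) = \left(19 + 15\right)^{2} \left(-109\right) = 34^{2} \left(-109\right) = 1156 \left(-109\right) = -126004$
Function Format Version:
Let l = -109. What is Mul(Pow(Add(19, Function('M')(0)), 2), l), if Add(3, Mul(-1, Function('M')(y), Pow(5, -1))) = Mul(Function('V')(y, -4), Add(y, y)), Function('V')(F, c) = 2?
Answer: -126004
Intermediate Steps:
Function('M')(y) = Add(15, Mul(-20, y)) (Function('M')(y) = Add(15, Mul(-5, Mul(2, Add(y, y)))) = Add(15, Mul(-5, Mul(2, Mul(2, y)))) = Add(15, Mul(-5, Mul(4, y))) = Add(15, Mul(-20, y)))
Mul(Pow(Add(19, Function('M')(0)), 2), l) = Mul(Pow(Add(19, Add(15, Mul(-20, 0))), 2), -109) = Mul(Pow(Add(19, Add(15, 0)), 2), -109) = Mul(Pow(Add(19, 15), 2), -109) = Mul(Pow(34, 2), -109) = Mul(1156, -109) = -126004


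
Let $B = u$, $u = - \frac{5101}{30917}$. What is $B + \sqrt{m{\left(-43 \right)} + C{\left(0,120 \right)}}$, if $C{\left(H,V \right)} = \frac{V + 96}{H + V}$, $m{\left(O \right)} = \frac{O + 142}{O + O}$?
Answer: $- \frac{5101}{30917} + \frac{3 \sqrt{13330}}{430} \approx 0.64051$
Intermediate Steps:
$u = - \frac{5101}{30917}$ ($u = \left(-5101\right) \frac{1}{30917} = - \frac{5101}{30917} \approx -0.16499$)
$m{\left(O \right)} = \frac{142 + O}{2 O}$
$C{\left(H,V \right)} = \frac{96 + V}{H + V}$
$B = - \frac{5101}{30917} \approx -0.16499$
$B + \sqrt{m{\left(-43 \right)} + C{\left(0,120 \right)}} = - \frac{5101}{30917} + \sqrt{\frac{142 - 43}{2 \left(-43\right)} + \frac{96 + 120}{0 + 120}} = - \frac{5101}{30917} + \sqrt{\frac{1}{2} \left(- \frac{1}{43}\right) 99 + \frac{1}{120} \cdot 216} = - \frac{5101}{30917} + \sqrt{- \frac{99}{86} + \frac{1}{120} \cdot 216} = - \frac{5101}{30917} + \sqrt{- \frac{99}{86} + \frac{9}{5}} = - \frac{5101}{30917} + \sqrt{\frac{279}{430}} = - \frac{5101}{30917} + \frac{3 \sqrt{13330}}{430}$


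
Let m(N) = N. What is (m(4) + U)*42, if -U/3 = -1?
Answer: 294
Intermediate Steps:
U = 3 (U = -3*(-1) = 3)
(m(4) + U)*42 = (4 + 3)*42 = 7*42 = 294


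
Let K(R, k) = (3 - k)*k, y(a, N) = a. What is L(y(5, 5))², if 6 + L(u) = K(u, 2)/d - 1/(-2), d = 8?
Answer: 441/16 ≈ 27.563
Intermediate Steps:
K(R, k) = k*(3 - k)
L(u) = -21/4 (L(u) = -6 + ((2*(3 - 1*2))/8 - 1/(-2)) = -6 + ((2*(3 - 2))*(⅛) - 1*(-½)) = -6 + ((2*1)*(⅛) + ½) = -6 + (2*(⅛) + ½) = -6 + (¼ + ½) = -6 + ¾ = -21/4)
L(y(5, 5))² = (-21/4)² = 441/16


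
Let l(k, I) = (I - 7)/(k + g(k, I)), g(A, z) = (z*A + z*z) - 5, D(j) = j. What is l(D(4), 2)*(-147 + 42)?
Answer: 525/11 ≈ 47.727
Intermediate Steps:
g(A, z) = -5 + z**2 + A*z (g(A, z) = (A*z + z**2) - 5 = (z**2 + A*z) - 5 = -5 + z**2 + A*z)
l(k, I) = (-7 + I)/(-5 + k + I**2 + I*k) (l(k, I) = (I - 7)/(k + (-5 + I**2 + k*I)) = (-7 + I)/(k + (-5 + I**2 + I*k)) = (-7 + I)/(-5 + k + I**2 + I*k))
l(D(4), 2)*(-147 + 42) = ((-7 + 2)/(-5 + 4 + 2**2 + 2*4))*(-147 + 42) = (-5/(-5 + 4 + 4 + 8))*(-105) = (-5/11)*(-105) = ((1/11)*(-5))*(-105) = -5/11*(-105) = 525/11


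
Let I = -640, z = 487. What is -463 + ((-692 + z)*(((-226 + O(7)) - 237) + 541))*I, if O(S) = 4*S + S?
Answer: 14825137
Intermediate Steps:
O(S) = 5*S
-463 + ((-692 + z)*(((-226 + O(7)) - 237) + 541))*I = -463 + ((-692 + 487)*(((-226 + 5*7) - 237) + 541))*(-640) = -463 - 205*(((-226 + 35) - 237) + 541)*(-640) = -463 - 205*((-191 - 237) + 541)*(-640) = -463 - 205*(-428 + 541)*(-640) = -463 - 205*113*(-640) = -463 - 23165*(-640) = -463 + 14825600 = 14825137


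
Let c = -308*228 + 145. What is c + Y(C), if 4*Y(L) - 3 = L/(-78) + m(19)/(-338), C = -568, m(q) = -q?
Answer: -284229941/4056 ≈ -70076.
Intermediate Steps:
Y(L) = 1033/1352 - L/312 (Y(L) = 3/4 + (L/(-78) - 1*19/(-338))/4 = 3/4 + (L*(-1/78) - 19*(-1/338))/4 = 3/4 + (-L/78 + 19/338)/4 = 3/4 + (19/338 - L/78)/4 = 3/4 + (19/1352 - L/312) = 1033/1352 - L/312)
c = -70079 (c = -70224 + 145 = -70079)
c + Y(C) = -70079 + (1033/1352 - 1/312*(-568)) = -70079 + (1033/1352 + 71/39) = -70079 + 10483/4056 = -284229941/4056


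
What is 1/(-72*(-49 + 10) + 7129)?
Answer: 1/9937 ≈ 0.00010063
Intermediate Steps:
1/(-72*(-49 + 10) + 7129) = 1/(-72*(-39) + 7129) = 1/(2808 + 7129) = 1/9937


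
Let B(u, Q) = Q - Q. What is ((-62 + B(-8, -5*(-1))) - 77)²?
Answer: 19321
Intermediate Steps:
B(u, Q) = 0
((-62 + B(-8, -5*(-1))) - 77)² = ((-62 + 0) - 77)² = (-62 - 77)² = (-139)² = 19321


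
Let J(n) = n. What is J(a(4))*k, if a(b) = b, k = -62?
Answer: -248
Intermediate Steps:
J(a(4))*k = 4*(-62) = -248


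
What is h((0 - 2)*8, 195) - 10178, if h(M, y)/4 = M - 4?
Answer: -10258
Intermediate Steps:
h(M, y) = -16 + 4*M (h(M, y) = 4*(M - 4) = 4*(-4 + M) = -16 + 4*M)
h((0 - 2)*8, 195) - 10178 = (-16 + 4*((0 - 2)*8)) - 10178 = (-16 + 4*(-2*8)) - 10178 = (-16 + 4*(-16)) - 10178 = (-16 - 64) - 10178 = -80 - 10178 = -10258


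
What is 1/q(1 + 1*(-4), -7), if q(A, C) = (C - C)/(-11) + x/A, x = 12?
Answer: -¼ ≈ -0.25000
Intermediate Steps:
q(A, C) = 12/A (q(A, C) = (C - C)/(-11) + 12/A = 0*(-1/11) + 12/A = 0 + 12/A = 12/A)
1/q(1 + 1*(-4), -7) = 1/(12/(1 + 1*(-4))) = 1/(12/(1 - 4)) = 1/(12/(-3)) = 1/(12*(-⅓)) = 1/(-4) = -¼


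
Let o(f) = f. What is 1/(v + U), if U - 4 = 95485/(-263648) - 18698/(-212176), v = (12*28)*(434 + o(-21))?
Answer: 3496236128/485178721833875 ≈ 7.2061e-6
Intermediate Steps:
v = 138768 (v = (12*28)*(434 - 21) = 336*413 = 138768)
U = 13026823571/3496236128 (U = 4 + (95485/(-263648) - 18698/(-212176)) = 4 + (95485*(-1/263648) - 18698*(-1/212176)) = 4 + (-95485/263648 + 9349/106088) = 4 - 958120941/3496236128 = 13026823571/3496236128 ≈ 3.7260)
1/(v + U) = 1/(138768 + 13026823571/3496236128) = 1/(485178721833875/3496236128) = 3496236128/485178721833875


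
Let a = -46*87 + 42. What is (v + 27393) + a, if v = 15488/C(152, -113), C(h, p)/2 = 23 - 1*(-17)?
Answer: 118133/5 ≈ 23627.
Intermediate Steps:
a = -3960 (a = -4002 + 42 = -3960)
C(h, p) = 80 (C(h, p) = 2*(23 - 1*(-17)) = 2*(23 + 17) = 2*40 = 80)
v = 968/5 (v = 15488/80 = 15488*(1/80) = 968/5 ≈ 193.60)
(v + 27393) + a = (968/5 + 27393) - 3960 = 137933/5 - 3960 = 118133/5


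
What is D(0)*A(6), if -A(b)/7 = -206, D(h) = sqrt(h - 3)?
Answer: 1442*I*sqrt(3) ≈ 2497.6*I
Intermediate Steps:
D(h) = sqrt(-3 + h)
A(b) = 1442 (A(b) = -7*(-206) = 1442)
D(0)*A(6) = sqrt(-3 + 0)*1442 = sqrt(-3)*1442 = (I*sqrt(3))*1442 = 1442*I*sqrt(3)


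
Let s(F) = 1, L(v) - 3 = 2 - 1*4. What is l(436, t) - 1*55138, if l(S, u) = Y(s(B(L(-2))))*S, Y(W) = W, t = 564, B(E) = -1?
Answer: -54702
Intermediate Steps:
L(v) = 1 (L(v) = 3 + (2 - 1*4) = 3 + (2 - 4) = 3 - 2 = 1)
l(S, u) = S (l(S, u) = 1*S = S)
l(436, t) - 1*55138 = 436 - 1*55138 = 436 - 55138 = -54702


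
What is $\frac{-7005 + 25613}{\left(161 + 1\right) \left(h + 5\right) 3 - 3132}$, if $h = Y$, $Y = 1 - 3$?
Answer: $- \frac{9304}{837} \approx -11.116$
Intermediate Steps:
$Y = -2$ ($Y = 1 - 3 = -2$)
$h = -2$
$\frac{-7005 + 25613}{\left(161 + 1\right) \left(h + 5\right) 3 - 3132} = \frac{-7005 + 25613}{\left(161 + 1\right) \left(-2 + 5\right) 3 - 3132} = \frac{18608}{162 \cdot 3 \cdot 3 - 3132} = \frac{18608}{162 \cdot 9 - 3132} = \frac{18608}{1458 - 3132} = \frac{18608}{-1674} = 18608 \left(- \frac{1}{1674}\right) = - \frac{9304}{837}$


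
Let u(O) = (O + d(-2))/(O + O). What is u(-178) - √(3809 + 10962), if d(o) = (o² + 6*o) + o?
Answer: 47/89 - √14771 ≈ -121.01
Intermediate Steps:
d(o) = o² + 7*o
u(O) = (-10 + O)/(2*O) (u(O) = (O - 2*(7 - 2))/(O + O) = (O - 2*5)/((2*O)) = (O - 10)*(1/(2*O)) = (-10 + O)*(1/(2*O)) = (-10 + O)/(2*O))
u(-178) - √(3809 + 10962) = (½)*(-10 - 178)/(-178) - √(3809 + 10962) = (½)*(-1/178)*(-188) - √14771 = 47/89 - √14771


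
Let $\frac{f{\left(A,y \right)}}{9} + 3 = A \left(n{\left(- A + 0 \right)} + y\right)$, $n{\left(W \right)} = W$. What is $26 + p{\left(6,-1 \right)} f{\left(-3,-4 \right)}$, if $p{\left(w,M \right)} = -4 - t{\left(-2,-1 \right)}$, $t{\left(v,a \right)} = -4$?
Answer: $26$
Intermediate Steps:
$f{\left(A,y \right)} = -27 + 9 A \left(y - A\right)$ ($f{\left(A,y \right)} = -27 + 9 A \left(\left(- A + 0\right) + y\right) = -27 + 9 A \left(- A + y\right) = -27 + 9 A \left(y - A\right)$)
$p{\left(w,M \right)} = 0$ ($p{\left(w,M \right)} = -4 - -4 = -4 + 4 = 0$)
$26 + p{\left(6,-1 \right)} f{\left(-3,-4 \right)} = 26 + 0 \left(-27 - 9 \left(-3\right)^{2} + 9 \left(-3\right) \left(-4\right)\right) = 26 + 0 \left(-27 - 81 + 108\right) = 26 + 0 \cdot 0 = 26 + 0 = 26$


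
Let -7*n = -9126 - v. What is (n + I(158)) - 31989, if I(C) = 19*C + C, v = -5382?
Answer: -198059/7 ≈ -28294.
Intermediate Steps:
I(C) = 20*C
n = 3744/7 (n = -(-9126 - 1*(-5382))/7 = -(-9126 + 5382)/7 = -⅐*(-3744) = 3744/7 ≈ 534.86)
(n + I(158)) - 31989 = (3744/7 + 20*158) - 31989 = (3744/7 + 3160) - 31989 = 25864/7 - 31989 = -198059/7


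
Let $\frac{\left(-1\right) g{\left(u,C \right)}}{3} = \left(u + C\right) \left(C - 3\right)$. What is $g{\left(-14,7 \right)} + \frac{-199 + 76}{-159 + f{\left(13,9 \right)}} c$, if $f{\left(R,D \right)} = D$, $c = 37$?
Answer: $\frac{5717}{50} \approx 114.34$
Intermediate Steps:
$g{\left(u,C \right)} = - 3 \left(-3 + C\right) \left(C + u\right)$ ($g{\left(u,C \right)} = - 3 \left(u + C\right) \left(C - 3\right) = - 3 \left(C + u\right) \left(-3 + C\right) = - 3 \left(-3 + C\right) \left(C + u\right)$)
$g{\left(-14,7 \right)} + \frac{-199 + 76}{-159 + f{\left(13,9 \right)}} c = \left(- 3 \cdot 7^{2} + 9 \cdot 7 + 9 \left(-14\right) - 21 \left(-14\right)\right) + \frac{-199 + 76}{-159 + 9} \cdot 37 = \left(\left(-3\right) 49 + 63 - 126 + 294\right) + - \frac{123}{-150} \cdot 37 = \left(-147 + 63 - 126 + 294\right) + \left(-123\right) \left(- \frac{1}{150}\right) 37 = 84 + \frac{41}{50} \cdot 37 = 84 + \frac{1517}{50} = \frac{5717}{50}$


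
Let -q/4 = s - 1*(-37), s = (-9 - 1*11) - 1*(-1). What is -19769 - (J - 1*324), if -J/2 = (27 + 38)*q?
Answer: -28805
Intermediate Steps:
s = -19 (s = (-9 - 11) + 1 = -20 + 1 = -19)
q = -72 (q = -4*(-19 - 1*(-37)) = -4*(-19 + 37) = -4*18 = -72)
J = 9360 (J = -2*(27 + 38)*(-72) = -130*(-72) = -2*(-4680) = 9360)
-19769 - (J - 1*324) = -19769 - (9360 - 1*324) = -19769 - (9360 - 324) = -19769 - 1*9036 = -19769 - 9036 = -28805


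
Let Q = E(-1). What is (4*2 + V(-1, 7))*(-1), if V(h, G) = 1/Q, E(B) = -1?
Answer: -7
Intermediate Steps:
Q = -1
V(h, G) = -1 (V(h, G) = 1/(-1) = -1)
(4*2 + V(-1, 7))*(-1) = (4*2 - 1)*(-1) = (8 - 1)*(-1) = 7*(-1) = -7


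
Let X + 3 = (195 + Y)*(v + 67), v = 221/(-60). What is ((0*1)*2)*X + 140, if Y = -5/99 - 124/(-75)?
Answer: 140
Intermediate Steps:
v = -221/60 (v = 221*(-1/60) = -221/60 ≈ -3.6833)
Y = 3967/2475 (Y = -5*1/99 - 124*(-1/75) = -5/99 + 124/75 = 3967/2475 ≈ 1.6028)
X = 462029377/37125 (X = -3 + (195 + 3967/2475)*(-221/60 + 67) = -3 + (486592/2475)*(3799/60) = -3 + 462140752/37125 = 462029377/37125 ≈ 12445.)
((0*1)*2)*X + 140 = ((0*1)*2)*(462029377/37125) + 140 = (0*2)*(462029377/37125) + 140 = 0*(462029377/37125) + 140 = 0 + 140 = 140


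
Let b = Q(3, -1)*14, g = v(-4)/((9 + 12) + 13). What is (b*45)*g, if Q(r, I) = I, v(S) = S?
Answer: 1260/17 ≈ 74.118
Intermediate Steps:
g = -2/17 (g = -4/((9 + 12) + 13) = -4/(21 + 13) = -4/34 = -4*1/34 = -2/17 ≈ -0.11765)
b = -14 (b = -1*14 = -14)
(b*45)*g = -14*45*(-2/17) = -630*(-2/17) = 1260/17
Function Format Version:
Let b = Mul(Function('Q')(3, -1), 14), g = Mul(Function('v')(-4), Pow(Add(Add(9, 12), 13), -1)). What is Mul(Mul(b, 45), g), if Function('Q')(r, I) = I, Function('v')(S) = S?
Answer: Rational(1260, 17) ≈ 74.118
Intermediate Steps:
g = Rational(-2, 17) (g = Mul(-4, Pow(Add(Add(9, 12), 13), -1)) = Mul(-4, Pow(Add(21, 13), -1)) = Mul(-4, Pow(34, -1)) = Mul(-4, Rational(1, 34)) = Rational(-2, 17) ≈ -0.11765)
b = -14 (b = Mul(-1, 14) = -14)
Mul(Mul(b, 45), g) = Mul(Mul(-14, 45), Rational(-2, 17)) = Mul(-630, Rational(-2, 17)) = Rational(1260, 17)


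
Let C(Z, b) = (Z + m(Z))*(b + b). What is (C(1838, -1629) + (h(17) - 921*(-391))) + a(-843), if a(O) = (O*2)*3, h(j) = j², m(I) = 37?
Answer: -5753408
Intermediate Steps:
a(O) = 6*O (a(O) = (2*O)*3 = 6*O)
C(Z, b) = 2*b*(37 + Z) (C(Z, b) = (Z + 37)*(b + b) = (37 + Z)*(2*b) = 2*b*(37 + Z))
(C(1838, -1629) + (h(17) - 921*(-391))) + a(-843) = (2*(-1629)*(37 + 1838) + (17² - 921*(-391))) + 6*(-843) = (2*(-1629)*1875 + (289 + 360111)) - 5058 = (-6108750 + 360400) - 5058 = -5748350 - 5058 = -5753408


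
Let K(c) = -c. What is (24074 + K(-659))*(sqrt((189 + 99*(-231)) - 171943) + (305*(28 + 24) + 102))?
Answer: 394788146 + 24733*I*sqrt(194623) ≈ 3.9479e+8 + 1.0911e+7*I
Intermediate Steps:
(24074 + K(-659))*(sqrt((189 + 99*(-231)) - 171943) + (305*(28 + 24) + 102)) = (24074 - 1*(-659))*(sqrt((189 + 99*(-231)) - 171943) + (305*(28 + 24) + 102)) = (24074 + 659)*(sqrt((189 - 22869) - 171943) + (305*52 + 102)) = 24733*(sqrt(-22680 - 171943) + (15860 + 102)) = 24733*(sqrt(-194623) + 15962) = 24733*(I*sqrt(194623) + 15962) = 24733*(15962 + I*sqrt(194623)) = 394788146 + 24733*I*sqrt(194623)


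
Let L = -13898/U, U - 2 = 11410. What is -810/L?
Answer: 4621860/6949 ≈ 665.11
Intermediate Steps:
U = 11412 (U = 2 + 11410 = 11412)
L = -6949/5706 (L = -13898/11412 = -13898*1/11412 = -6949/5706 ≈ -1.2178)
-810/L = -810/(-6949/5706) = -810*(-5706/6949) = 4621860/6949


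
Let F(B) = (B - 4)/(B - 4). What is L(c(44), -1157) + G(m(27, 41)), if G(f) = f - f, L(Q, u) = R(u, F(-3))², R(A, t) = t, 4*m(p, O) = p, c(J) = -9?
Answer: 1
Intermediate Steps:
F(B) = 1 (F(B) = (-4 + B)/(-4 + B) = 1)
m(p, O) = p/4
L(Q, u) = 1 (L(Q, u) = 1² = 1)
G(f) = 0
L(c(44), -1157) + G(m(27, 41)) = 1 + 0 = 1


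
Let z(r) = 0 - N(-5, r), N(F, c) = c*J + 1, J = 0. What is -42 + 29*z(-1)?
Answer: -71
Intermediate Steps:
N(F, c) = 1 (N(F, c) = c*0 + 1 = 0 + 1 = 1)
z(r) = -1 (z(r) = 0 - 1*1 = 0 - 1 = -1)
-42 + 29*z(-1) = -42 + 29*(-1) = -42 - 29 = -71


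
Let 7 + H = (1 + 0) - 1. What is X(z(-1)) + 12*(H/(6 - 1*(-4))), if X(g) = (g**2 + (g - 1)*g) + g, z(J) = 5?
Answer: 208/5 ≈ 41.600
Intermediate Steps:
H = -7 (H = -7 + ((1 + 0) - 1) = -7 + (1 - 1) = -7 + 0 = -7)
X(g) = g + g**2 + g*(-1 + g) (X(g) = (g**2 + (-1 + g)*g) + g = (g**2 + g*(-1 + g)) + g = g + g**2 + g*(-1 + g))
X(z(-1)) + 12*(H/(6 - 1*(-4))) = 2*5**2 + 12*(-7/(6 - 1*(-4))) = 2*25 + 12*(-7/(6 + 4)) = 50 + 12*(-7/10) = 50 - 42/5 = 208/5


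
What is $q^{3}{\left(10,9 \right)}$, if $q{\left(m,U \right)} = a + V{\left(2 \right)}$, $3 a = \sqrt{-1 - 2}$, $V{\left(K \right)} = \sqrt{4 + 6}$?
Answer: $\frac{\left(3 \sqrt{10} + i \sqrt{3}\right)^{3}}{27} \approx 28.461 + 17.128 i$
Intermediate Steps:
$V{\left(K \right)} = \sqrt{10}$
$a = \frac{i \sqrt{3}}{3}$ ($a = \frac{\sqrt{-1 - 2}}{3} = \frac{\sqrt{-3}}{3} = \frac{i \sqrt{3}}{3} \approx 0.57735 i$)
$q{\left(m,U \right)} = \sqrt{10} + \frac{i \sqrt{3}}{3}$ ($q{\left(m,U \right)} = \frac{i \sqrt{3}}{3} + \sqrt{10} = \sqrt{10} + \frac{i \sqrt{3}}{3}$)
$q^{3}{\left(10,9 \right)} = \left(\sqrt{10} + \frac{i \sqrt{3}}{3}\right)^{3}$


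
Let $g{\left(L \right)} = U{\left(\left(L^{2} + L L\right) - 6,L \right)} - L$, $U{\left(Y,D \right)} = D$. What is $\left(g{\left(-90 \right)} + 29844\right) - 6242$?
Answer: $23602$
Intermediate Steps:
$g{\left(L \right)} = 0$ ($g{\left(L \right)} = L - L = 0$)
$\left(g{\left(-90 \right)} + 29844\right) - 6242 = \left(0 + 29844\right) - 6242 = 29844 - 6242 = 23602$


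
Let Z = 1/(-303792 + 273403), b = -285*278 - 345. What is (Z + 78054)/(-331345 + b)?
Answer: -474396601/2497489576 ≈ -0.18995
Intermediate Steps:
b = -79575 (b = -79230 - 345 = -79575)
Z = -1/30389 (Z = 1/(-30389) = -1/30389 ≈ -3.2907e-5)
(Z + 78054)/(-331345 + b) = (-1/30389 + 78054)/(-331345 - 79575) = (2371983005/30389)/(-410920) = (2371983005/30389)*(-1/410920) = -474396601/2497489576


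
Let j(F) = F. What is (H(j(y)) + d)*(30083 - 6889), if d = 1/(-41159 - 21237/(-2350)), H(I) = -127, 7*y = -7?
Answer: -284850356930394/96702413 ≈ -2.9456e+6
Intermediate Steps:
y = -1 (y = (⅐)*(-7) = -1)
d = -2350/96702413 (d = 1/(-41159 - 21237*(-1/2350)) = 1/(-41159 + 21237/2350) = 1/(-96702413/2350) = -2350/96702413 ≈ -2.4301e-5)
(H(j(y)) + d)*(30083 - 6889) = (-127 - 2350/96702413)*(30083 - 6889) = -12281208801/96702413*23194 = -284850356930394/96702413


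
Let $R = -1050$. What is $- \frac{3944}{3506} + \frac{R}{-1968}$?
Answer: $- \frac{340041}{574984} \approx -0.59139$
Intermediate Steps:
$- \frac{3944}{3506} + \frac{R}{-1968} = - \frac{3944}{3506} - \frac{1050}{-1968} = \left(-3944\right) \frac{1}{3506} - - \frac{175}{328} = - \frac{1972}{1753} + \frac{175}{328} = - \frac{340041}{574984}$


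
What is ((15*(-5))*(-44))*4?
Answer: 13200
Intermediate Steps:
((15*(-5))*(-44))*4 = -75*(-44)*4 = 3300*4 = 13200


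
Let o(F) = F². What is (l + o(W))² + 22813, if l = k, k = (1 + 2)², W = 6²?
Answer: 1725838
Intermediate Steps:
W = 36
k = 9 (k = 3² = 9)
l = 9
(l + o(W))² + 22813 = (9 + 36²)² + 22813 = (9 + 1296)² + 22813 = 1305² + 22813 = 1703025 + 22813 = 1725838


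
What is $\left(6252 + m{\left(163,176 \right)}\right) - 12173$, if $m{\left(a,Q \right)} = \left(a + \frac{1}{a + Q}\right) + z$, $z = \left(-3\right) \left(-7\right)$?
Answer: $- \frac{1944842}{339} \approx -5737.0$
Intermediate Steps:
$z = 21$
$m{\left(a,Q \right)} = 21 + a + \frac{1}{Q + a}$ ($m{\left(a,Q \right)} = \left(a + \frac{1}{a + Q}\right) + 21 = \left(a + \frac{1}{Q + a}\right) + 21 = 21 + a + \frac{1}{Q + a}$)
$\left(6252 + m{\left(163,176 \right)}\right) - 12173 = \left(6252 + \frac{1 + 163^{2} + 21 \cdot 176 + 21 \cdot 163 + 176 \cdot 163}{176 + 163}\right) - 12173 = \left(6252 + \frac{1 + 26569 + 3696 + 3423 + 28688}{339}\right) - 12173 = \left(6252 + \frac{1}{339} \cdot 62377\right) - 12173 = \left(6252 + \frac{62377}{339}\right) - 12173 = \frac{2181805}{339} - 12173 = - \frac{1944842}{339}$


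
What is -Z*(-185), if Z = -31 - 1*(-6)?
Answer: -4625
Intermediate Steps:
Z = -25 (Z = -31 + 6 = -25)
-Z*(-185) = -1*(-25)*(-185) = 25*(-185) = -4625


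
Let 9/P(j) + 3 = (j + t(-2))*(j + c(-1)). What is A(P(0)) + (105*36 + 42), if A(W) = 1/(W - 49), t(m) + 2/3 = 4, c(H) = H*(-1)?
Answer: 84083/22 ≈ 3822.0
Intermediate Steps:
c(H) = -H
t(m) = 10/3 (t(m) = -⅔ + 4 = 10/3)
P(j) = 9/(-3 + (1 + j)*(10/3 + j)) (P(j) = 9/(-3 + (j + 10/3)*(j - 1*(-1))) = 9/(-3 + (10/3 + j)*(j + 1)) = 9/(-3 + (10/3 + j)*(1 + j)) = 9/(-3 + (1 + j)*(10/3 + j)))
A(W) = 1/(-49 + W)
A(P(0)) + (105*36 + 42) = 1/(-49 + 27/(1 + 3*0² + 13*0)) + (105*36 + 42) = 1/(-49 + 27/(1 + 3*0 + 0)) + (3780 + 42) = 1/(-49 + 27/(1 + 0 + 0)) + 3822 = 1/(-49 + 27/1) + 3822 = 1/(-49 + 27*1) + 3822 = 1/(-49 + 27) + 3822 = 1/(-22) + 3822 = -1/22 + 3822 = 84083/22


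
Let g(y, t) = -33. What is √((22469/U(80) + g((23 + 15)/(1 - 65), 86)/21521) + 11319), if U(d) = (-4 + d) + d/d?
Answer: √31883693570902327/1657117 ≈ 107.75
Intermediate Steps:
U(d) = -3 + d (U(d) = (-4 + d) + 1 = -3 + d)
√((22469/U(80) + g((23 + 15)/(1 - 65), 86)/21521) + 11319) = √((22469/(-3 + 80) - 33/21521) + 11319) = √((22469/77 - 33*1/21521) + 11319) = √((22469*(1/77) - 33/21521) + 11319) = √((22469/77 - 33/21521) + 11319) = √(483552808/1657117 + 11319) = √(19240460131/1657117) = √31883693570902327/1657117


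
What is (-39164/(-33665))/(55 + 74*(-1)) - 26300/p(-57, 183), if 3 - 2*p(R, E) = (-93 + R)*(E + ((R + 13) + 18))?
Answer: -34567230692/15065323155 ≈ -2.2945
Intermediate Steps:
p(R, E) = 3/2 - (-93 + R)*(31 + E + R)/2 (p(R, E) = 3/2 - (-93 + R)*(E + ((R + 13) + 18))/2 = 3/2 - (-93 + R)*(E + ((13 + R) + 18))/2 = 3/2 - (-93 + R)*(E + (31 + R))/2 = 3/2 - (-93 + R)*(31 + E + R)/2)
(-39164/(-33665))/(55 + 74*(-1)) - 26300/p(-57, 183) = (-39164/(-33665))/(55 + 74*(-1)) - 26300/(1443 + 31*(-57) - ½*(-57)² + (93/2)*183 - ½*183*(-57)) = (-39164*(-1/33665))/(55 - 74) - 26300/(1443 - 1767 - ½*3249 + 17019/2 + 10431/2) = (39164/33665)/(-19) - 26300/(1443 - 1767 - 3249/2 + 17019/2 + 10431/2) = (39164/33665)*(-1/19) - 26300/23553/2 = -39164/639635 - 26300*2/23553 = -39164/639635 - 52600/23553 = -34567230692/15065323155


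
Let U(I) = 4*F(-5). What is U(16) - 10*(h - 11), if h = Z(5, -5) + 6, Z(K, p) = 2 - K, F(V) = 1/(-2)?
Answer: 78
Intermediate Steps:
F(V) = -½
h = 3 (h = (2 - 1*5) + 6 = (2 - 5) + 6 = -3 + 6 = 3)
U(I) = -2 (U(I) = 4*(-½) = -2)
U(16) - 10*(h - 11) = -2 - 10*(3 - 11) = -2 - 10*(-8) = -2 - 1*(-80) = -2 + 80 = 78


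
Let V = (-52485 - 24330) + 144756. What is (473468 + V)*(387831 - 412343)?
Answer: -13271017408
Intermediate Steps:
V = 67941 (V = -76815 + 144756 = 67941)
(473468 + V)*(387831 - 412343) = (473468 + 67941)*(387831 - 412343) = 541409*(-24512) = -13271017408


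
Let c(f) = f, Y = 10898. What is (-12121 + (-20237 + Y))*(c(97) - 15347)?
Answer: 327265000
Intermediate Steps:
(-12121 + (-20237 + Y))*(c(97) - 15347) = (-12121 + (-20237 + 10898))*(97 - 15347) = (-12121 - 9339)*(-15250) = -21460*(-15250) = 327265000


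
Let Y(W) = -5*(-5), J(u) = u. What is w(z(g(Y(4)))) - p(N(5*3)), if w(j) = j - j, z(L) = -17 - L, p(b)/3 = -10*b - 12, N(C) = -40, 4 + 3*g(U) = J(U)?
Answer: -1164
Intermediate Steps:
Y(W) = 25
g(U) = -4/3 + U/3
p(b) = -36 - 30*b (p(b) = 3*(-10*b - 12) = 3*(-12 - 10*b) = -36 - 30*b)
w(j) = 0
w(z(g(Y(4)))) - p(N(5*3)) = 0 - (-36 - 30*(-40)) = 0 - (-36 + 1200) = 0 - 1*1164 = 0 - 1164 = -1164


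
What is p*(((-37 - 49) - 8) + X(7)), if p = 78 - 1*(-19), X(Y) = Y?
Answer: -8439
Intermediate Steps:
p = 97 (p = 78 + 19 = 97)
p*(((-37 - 49) - 8) + X(7)) = 97*(((-37 - 49) - 8) + 7) = 97*((-86 - 8) + 7) = 97*(-94 + 7) = 97*(-87) = -8439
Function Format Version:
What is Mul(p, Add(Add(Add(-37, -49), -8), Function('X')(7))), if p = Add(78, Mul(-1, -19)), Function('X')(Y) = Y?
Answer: -8439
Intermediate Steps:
p = 97 (p = Add(78, 19) = 97)
Mul(p, Add(Add(Add(-37, -49), -8), Function('X')(7))) = Mul(97, Add(Add(Add(-37, -49), -8), 7)) = Mul(97, Add(Add(-86, -8), 7)) = Mul(97, Add(-94, 7)) = Mul(97, -87) = -8439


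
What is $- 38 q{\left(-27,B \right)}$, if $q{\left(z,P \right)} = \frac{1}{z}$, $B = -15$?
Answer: $\frac{38}{27} \approx 1.4074$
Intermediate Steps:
$- 38 q{\left(-27,B \right)} = - \frac{38}{-27} = \left(-38\right) \left(- \frac{1}{27}\right) = \frac{38}{27}$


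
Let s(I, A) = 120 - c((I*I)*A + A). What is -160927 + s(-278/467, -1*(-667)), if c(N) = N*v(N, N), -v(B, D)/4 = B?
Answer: 147609302280186477/47562811921 ≈ 3.1035e+6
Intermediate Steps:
v(B, D) = -4*B
c(N) = -4*N² (c(N) = N*(-4*N) = -4*N²)
s(I, A) = 120 + 4*(A + A*I²)² (s(I, A) = 120 - (-4)*((I*I)*A + A)² = 120 - (-4)*(I²*A + A)² = 120 - (-4)*(A*I² + A)² = 120 - (-4)*(A + A*I²)² = 120 + 4*(A + A*I²)²)
-160927 + s(-278/467, -1*(-667)) = -160927 + (120 + 4*(-1*(-667))²*(1 + (-278/467)²)²) = -160927 + (120 + 4*667²*(1 + (-278*1/467)²)²) = -160927 + (120 + 4*444889*(1 + (-278/467)²)²) = -160927 + (120 + 4*444889*(1 + 77284/218089)²) = -160927 + (120 + 4*444889*(295373/218089)²) = -160927 + (120 + 4*444889*(87245209129/47562811921)) = -160927 + (120 + 155257735376766724/47562811921) = -160927 + 155263442914197244/47562811921 = 147609302280186477/47562811921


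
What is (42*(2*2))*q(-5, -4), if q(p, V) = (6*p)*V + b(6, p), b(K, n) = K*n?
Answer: 15120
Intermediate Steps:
q(p, V) = 6*p + 6*V*p (q(p, V) = (6*p)*V + 6*p = 6*V*p + 6*p = 6*p + 6*V*p)
(42*(2*2))*q(-5, -4) = (42*(2*2))*(6*(-5)*(1 - 4)) = (42*4)*(6*(-5)*(-3)) = 168*90 = 15120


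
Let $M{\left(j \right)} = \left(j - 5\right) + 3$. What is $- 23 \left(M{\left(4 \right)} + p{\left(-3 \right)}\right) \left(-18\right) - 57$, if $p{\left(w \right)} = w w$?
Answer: $4497$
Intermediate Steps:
$M{\left(j \right)} = -2 + j$ ($M{\left(j \right)} = \left(-5 + j\right) + 3 = -2 + j$)
$p{\left(w \right)} = w^{2}$
$- 23 \left(M{\left(4 \right)} + p{\left(-3 \right)}\right) \left(-18\right) - 57 = - 23 \left(\left(-2 + 4\right) + \left(-3\right)^{2}\right) \left(-18\right) - 57 = - 23 \left(2 + 9\right) \left(-18\right) - 57 = - 23 \cdot 11 \left(-18\right) - 57 = \left(-23\right) \left(-198\right) - 57 = 4554 - 57 = 4497$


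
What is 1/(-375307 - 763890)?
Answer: -1/1139197 ≈ -8.7781e-7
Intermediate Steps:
1/(-375307 - 763890) = 1/(-1139197) = -1/1139197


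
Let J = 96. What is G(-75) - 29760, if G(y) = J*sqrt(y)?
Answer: -29760 + 480*I*sqrt(3) ≈ -29760.0 + 831.38*I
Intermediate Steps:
G(y) = 96*sqrt(y)
G(-75) - 29760 = 96*sqrt(-75) - 29760 = 96*(5*I*sqrt(3)) - 29760 = 480*I*sqrt(3) - 29760 = -29760 + 480*I*sqrt(3)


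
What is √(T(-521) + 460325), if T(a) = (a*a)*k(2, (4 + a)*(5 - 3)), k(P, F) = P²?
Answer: √1546089 ≈ 1243.4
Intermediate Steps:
T(a) = 4*a² (T(a) = (a*a)*2² = a²*4 = 4*a²)
√(T(-521) + 460325) = √(4*(-521)² + 460325) = √(4*271441 + 460325) = √(1085764 + 460325) = √1546089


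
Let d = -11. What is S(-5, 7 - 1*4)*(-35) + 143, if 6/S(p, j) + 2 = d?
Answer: 2069/13 ≈ 159.15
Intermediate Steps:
S(p, j) = -6/13 (S(p, j) = 6/(-2 - 11) = 6/(-13) = 6*(-1/13) = -6/13)
S(-5, 7 - 1*4)*(-35) + 143 = -6/13*(-35) + 143 = 210/13 + 143 = 2069/13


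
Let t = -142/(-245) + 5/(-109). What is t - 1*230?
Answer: -6127897/26705 ≈ -229.47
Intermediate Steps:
t = 14253/26705 (t = -142*(-1/245) + 5*(-1/109) = 142/245 - 5/109 = 14253/26705 ≈ 0.53372)
t - 1*230 = 14253/26705 - 1*230 = 14253/26705 - 230 = -6127897/26705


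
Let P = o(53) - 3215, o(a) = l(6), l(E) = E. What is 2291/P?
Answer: -2291/3209 ≈ -0.71393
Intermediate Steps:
o(a) = 6
P = -3209 (P = 6 - 3215 = -3209)
2291/P = 2291/(-3209) = 2291*(-1/3209) = -2291/3209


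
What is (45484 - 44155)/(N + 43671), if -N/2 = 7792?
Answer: 1329/28087 ≈ 0.047317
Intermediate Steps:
N = -15584 (N = -2*7792 = -15584)
(45484 - 44155)/(N + 43671) = (45484 - 44155)/(-15584 + 43671) = 1329/28087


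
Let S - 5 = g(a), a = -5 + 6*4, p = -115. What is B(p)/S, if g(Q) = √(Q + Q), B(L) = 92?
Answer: -460/13 + 92*√38/13 ≈ 8.2405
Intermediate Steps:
a = 19 (a = -5 + 24 = 19)
g(Q) = √2*√Q (g(Q) = √(2*Q) = √2*√Q)
S = 5 + √38 (S = 5 + √2*√19 = 5 + √38 ≈ 11.164)
B(p)/S = 92/(5 + √38)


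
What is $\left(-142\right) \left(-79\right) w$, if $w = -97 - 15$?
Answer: $-1256416$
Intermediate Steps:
$w = -112$ ($w = -97 - 15 = -112$)
$\left(-142\right) \left(-79\right) w = \left(-142\right) \left(-79\right) \left(-112\right) = 11218 \left(-112\right) = -1256416$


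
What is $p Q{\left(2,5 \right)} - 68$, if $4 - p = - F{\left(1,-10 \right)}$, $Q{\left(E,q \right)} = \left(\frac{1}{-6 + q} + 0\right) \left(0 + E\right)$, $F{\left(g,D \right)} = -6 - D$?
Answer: $-84$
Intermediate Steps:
$Q{\left(E,q \right)} = \frac{E}{-6 + q}$
$p = 8$ ($p = 4 - - (-6 - -10) = 4 - - (-6 + 10) = 4 - \left(-1\right) 4 = 4 - -4 = 4 + 4 = 8$)
$p Q{\left(2,5 \right)} - 68 = 8 \frac{2}{-6 + 5} - 68 = 8 \frac{2}{-1} - 68 = 8 \cdot 2 \left(-1\right) - 68 = 8 \left(-2\right) - 68 = -16 - 68 = -84$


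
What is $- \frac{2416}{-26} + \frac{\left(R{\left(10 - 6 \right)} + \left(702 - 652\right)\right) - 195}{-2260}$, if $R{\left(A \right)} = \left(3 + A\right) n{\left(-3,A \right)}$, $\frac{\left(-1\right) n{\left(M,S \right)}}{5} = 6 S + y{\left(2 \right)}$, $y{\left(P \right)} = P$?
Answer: $\frac{548759}{5876} \approx 93.39$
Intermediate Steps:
$n{\left(M,S \right)} = -10 - 30 S$ ($n{\left(M,S \right)} = - 5 \left(6 S + 2\right) = - 5 \left(2 + 6 S\right) = -10 - 30 S$)
$R{\left(A \right)} = \left(-10 - 30 A\right) \left(3 + A\right)$ ($R{\left(A \right)} = \left(3 + A\right) \left(-10 - 30 A\right) = \left(-10 - 30 A\right) \left(3 + A\right)$)
$- \frac{2416}{-26} + \frac{\left(R{\left(10 - 6 \right)} + \left(702 - 652\right)\right) - 195}{-2260} = - \frac{2416}{-26} + \frac{\left(- 10 \left(1 + 3 \left(10 - 6\right)\right) \left(3 + \left(10 - 6\right)\right) + \left(702 - 652\right)\right) - 195}{-2260} = \left(-2416\right) \left(- \frac{1}{26}\right) + \left(\left(- 10 \left(1 + 3 \left(10 - 6\right)\right) \left(3 + \left(10 - 6\right)\right) + 50\right) - 195\right) \left(- \frac{1}{2260}\right) = \frac{1208}{13} + \left(\left(- 10 \left(1 + 3 \cdot 4\right) \left(3 + 4\right) + 50\right) - 195\right) \left(- \frac{1}{2260}\right) = \frac{1208}{13} + \left(\left(\left(-10\right) \left(1 + 12\right) 7 + 50\right) - 195\right) \left(- \frac{1}{2260}\right) = \frac{1208}{13} + \left(\left(\left(-10\right) 13 \cdot 7 + 50\right) - 195\right) \left(- \frac{1}{2260}\right) = \frac{1208}{13} + \left(\left(-910 + 50\right) - 195\right) \left(- \frac{1}{2260}\right) = \frac{1208}{13} + \left(-860 - 195\right) \left(- \frac{1}{2260}\right) = \frac{1208}{13} - - \frac{211}{452} = \frac{1208}{13} + \frac{211}{452} = \frac{548759}{5876}$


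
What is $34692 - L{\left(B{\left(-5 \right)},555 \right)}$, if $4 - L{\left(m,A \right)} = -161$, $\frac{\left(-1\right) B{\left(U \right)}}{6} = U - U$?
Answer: $34527$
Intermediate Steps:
$B{\left(U \right)} = 0$ ($B{\left(U \right)} = - 6 \left(U - U\right) = \left(-6\right) 0 = 0$)
$L{\left(m,A \right)} = 165$ ($L{\left(m,A \right)} = 4 - -161 = 4 + 161 = 165$)
$34692 - L{\left(B{\left(-5 \right)},555 \right)} = 34692 - 165 = 34527$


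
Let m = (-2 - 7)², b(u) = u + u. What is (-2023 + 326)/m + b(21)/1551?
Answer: -876215/41877 ≈ -20.924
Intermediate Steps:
b(u) = 2*u
m = 81 (m = (-9)² = 81)
(-2023 + 326)/m + b(21)/1551 = (-2023 + 326)/81 + (2*21)/1551 = -1697*1/81 + 42*(1/1551) = -1697/81 + 14/517 = -876215/41877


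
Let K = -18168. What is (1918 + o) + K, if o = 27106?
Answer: 10856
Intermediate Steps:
(1918 + o) + K = (1918 + 27106) - 18168 = 29024 - 18168 = 10856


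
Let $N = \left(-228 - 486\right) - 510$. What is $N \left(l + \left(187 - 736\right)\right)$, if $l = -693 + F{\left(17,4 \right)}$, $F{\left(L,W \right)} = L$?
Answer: $1499400$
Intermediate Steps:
$N = -1224$ ($N = -714 - 510 = -1224$)
$l = -676$ ($l = -693 + 17 = -676$)
$N \left(l + \left(187 - 736\right)\right) = - 1224 \left(-676 + \left(187 - 736\right)\right) = - 1224 \left(-676 - 549\right) = \left(-1224\right) \left(-1225\right) = 1499400$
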